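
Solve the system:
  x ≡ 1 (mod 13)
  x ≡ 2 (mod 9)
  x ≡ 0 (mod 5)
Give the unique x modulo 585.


Moduli 13, 9, 5 are pairwise coprime; by CRT there is a unique solution modulo M = 13 · 9 · 5 = 585.
Solve pairwise, accumulating the modulus:
  Start with x ≡ 1 (mod 13).
  Combine with x ≡ 2 (mod 9): since gcd(13, 9) = 1, we get a unique residue mod 117.
    Write x = 1 + 13·t and substitute into x ≡ 2 (mod 9): 13·t ≡ 2 − 1 = 1 (mod 9).
    Reduce coefficients mod 9: 4·t ≡ 1 (mod 9).
    The inverse of 4 mod 9 is 7 (since 4·7 = 28 = 3·9 + 1), so t ≡ 7·1 = 7 ≡ 7 (mod 9).
    Then x = 1 + 13·7 = 92, valid modulo lcm(13, 9) = 117: x ≡ 92 (mod 117).
  Combine with x ≡ 0 (mod 5): since gcd(117, 5) = 1, we get a unique residue mod 585.
    Write x = 92 + 117·t and substitute into x ≡ 0 (mod 5): 117·t ≡ 0 − 92 = -92 (mod 5).
    Reduce coefficients mod 5: 2·t ≡ 3 (mod 5).
    The inverse of 2 mod 5 is 3 (since 2·3 = 6 = 1·5 + 1), so t ≡ 3·3 = 9 ≡ 4 (mod 5).
    Then x = 92 + 117·4 = 560, valid modulo lcm(117, 5) = 585: x ≡ 560 (mod 585).
Verify: 560 mod 13 = 1 ✓, 560 mod 9 = 2 ✓, 560 mod 5 = 0 ✓.

x ≡ 560 (mod 585).


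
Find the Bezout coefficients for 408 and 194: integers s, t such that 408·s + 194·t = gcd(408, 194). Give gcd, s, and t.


Euclidean algorithm on (408, 194) — divide until remainder is 0:
  408 = 2 · 194 + 20
  194 = 9 · 20 + 14
  20 = 1 · 14 + 6
  14 = 2 · 6 + 2
  6 = 3 · 2 + 0
gcd(408, 194) = 2.
Track Bezout coefficients alongside the remainders: start with r₀ = 408 = a·1 + b·0 (s = 1, t = 0) and r₁ = 194 = a·0 + b·1 (s = 0, t = 1); each new remainder r_{k+1} = r_{k-1} − q_k·r_k inherits s_{k+1} = s_{k-1} − q_k·s_k, t_{k+1} = t_{k-1} − q_k·t_k, so r_k = a·s_k + b·t_k at every step:
  q = 2: r = 20, s = 1 − 2·0 = 1, t = 0 − 2·1 = -2  (check: 408·1 + 194·(-2) = 20)
  q = 9: r = 14, s = 0 − 9·1 = -9, t = 1 − 9·(-2) = 19  (check: 408·(-9) + 194·19 = 14)
  q = 1: r = 6, s = 1 − 1·(-9) = 10, t = -2 − 1·19 = -21  (check: 408·10 + 194·(-21) = 6)
  q = 2: r = 2, s = -9 − 2·10 = -29, t = 19 − 2·(-21) = 61  (check: 408·(-29) + 194·61 = 2)
The row with r = 2 (the gcd) gives the Bezout coefficients s = -29, t = 61.
Result: 408 · (-29) + 194 · (61) = 2.

gcd(408, 194) = 2; s = -29, t = 61 (check: 408·(-29) + 194·61 = 2).


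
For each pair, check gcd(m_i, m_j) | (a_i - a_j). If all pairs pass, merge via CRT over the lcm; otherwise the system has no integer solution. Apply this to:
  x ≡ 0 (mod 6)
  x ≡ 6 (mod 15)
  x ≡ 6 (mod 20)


Moduli 6, 15, 20 are not pairwise coprime, so CRT works modulo lcm(m_i) when all pairwise compatibility conditions hold.
Pairwise compatibility: gcd(m_i, m_j) must divide a_i - a_j for every pair.
Merge one congruence at a time:
  Start: x ≡ 0 (mod 6).
  Combine with x ≡ 6 (mod 15): gcd(6, 15) = 3; 6 - 0 = 6, which IS divisible by 3, so compatible.
    Write x = 0 + 6·t and substitute into x ≡ 6 (mod 15): 6·t ≡ 6 − 0 = 6 (mod 15).
    Divide the congruence (and modulus) by g = 3: 2·t ≡ 2 (mod 5).
    The inverse of 2 mod 5 is 3 (since 2·3 = 6 = 1·5 + 1), so t ≡ 3·2 = 6 ≡ 1 (mod 5).
    Then x = 0 + 6·1 = 6, valid modulo lcm(6, 15) = 30: x ≡ 6 (mod 30).
  Combine with x ≡ 6 (mod 20): gcd(30, 20) = 10; 6 - 6 = 0, which IS divisible by 10, so compatible.
    Write x = 6 + 30·t and substitute into x ≡ 6 (mod 20): 30·t ≡ 6 − 6 = 0 (mod 20).
    Divide the congruence (and modulus) by g = 10: 3·t ≡ 0 (mod 2).
    Reduce coefficients mod 2: 1·t ≡ 0 (mod 2).
    So t ≡ 0 (mod 2).
    Then x = 6 + 30·0 = 6, valid modulo lcm(30, 20) = 60: x ≡ 6 (mod 60).
Verify: 6 mod 6 = 0, 6 mod 15 = 6, 6 mod 20 = 6.

x ≡ 6 (mod 60).


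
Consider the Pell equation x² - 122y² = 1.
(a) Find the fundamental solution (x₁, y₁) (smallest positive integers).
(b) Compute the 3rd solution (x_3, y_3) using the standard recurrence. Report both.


Step 1: Find the fundamental solution (x₁, y₁) of x² - 122y² = 1.
  Expand √122 as a continued fraction. a₀ = ⌊√122⌋ = 11; iterate m_{k+1} = d_k·a_k − m_k, d_{k+1} = (122 − m_{k+1}²)/d_k, a_{k+1} = ⌊(a₀ + m_{k+1})/d_{k+1}⌋ (starting m₀ = 0, d₀ = 1), with convergents p_k = a_k·p_{k-1} + p_{k-2}, q_k = a_k·q_{k-1} + q_{k-2} (p₋₁ = 1, q₋₁ = 0):
  k = 0: a₀ = 11; p₀/q₀ = 11/1; p₀² − 122·q₀² = 121 − 122 = -1.
  k = 1: m = 11, d = 1, a = ⌊(11 + 11)/1⌋ = 22; p/q = (22·11 + 1)/(22·1 + 0) = 243/22; p² − 122·q² = 59049 − 59048 = 1.
  The first convergent with p² − 122·q² = 1 gives the fundamental solution (x₁, y₁) = (243, 22).
Step 2: Apply the recurrence (x_{n+1}, y_{n+1}) = (x₁x_n + 122y₁y_n, x₁y_n + y₁x_n) repeatedly.
  From (x_1, y_1) = (243, 22): x_2 = 243·243 + 122·22·22 = 118097; y_2 = 243·22 + 22·243 = 10692.
  From (x_2, y_2) = (118097, 10692): x_3 = 243·118097 + 122·22·10692 = 57394899; y_3 = 243·10692 + 22·118097 = 5196290.
Step 3: Verify x_3² - 122·y_3² = 3294174431220201 - 3294174431220200 = 1 (should be 1). ✓

(x_1, y_1) = (243, 22); (x_3, y_3) = (57394899, 5196290).


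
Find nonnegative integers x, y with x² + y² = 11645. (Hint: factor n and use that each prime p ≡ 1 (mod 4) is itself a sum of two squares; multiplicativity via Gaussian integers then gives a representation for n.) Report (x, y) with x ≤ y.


Step 1: Factor n = 11645 = 5 · 17 · 137.
Step 2: Check the mod-4 condition on each prime factor: 5 ≡ 1 (mod 4), exponent 1; 17 ≡ 1 (mod 4), exponent 1; 137 ≡ 1 (mod 4), exponent 1.
All primes ≡ 3 (mod 4) appear to even exponent (or don't appear), so by the two-squares theorem n IS expressible as a sum of two squares.
Step 3: Build a representation. Here n = 5 · 17 · 137 is a product of primes ≡ 1 (mod 4). Each prime p ≡ 1 (mod 4) is itself a sum of two squares; find a² by testing p − a² for a perfect square:
  5: 5 − 1² = 4 = 2² ⇒ 5 = 1² + 2².
  17: 17 − 1² = 16 = 4² ⇒ 17 = 1² + 4².
  137: 137 − 1² = 136, 137 − 2² = 133, 137 − 3² = 128, 137 − 4² = 121 = 11² ⇒ 137 = 4² + 11².
  Combine using the Brahmagupta–Fibonacci identity (a² + b²)(c² + d²) = (ac − bd)² + (ad + bc)² = (ac + bd)² + (ad − bc)²:
  5 · 17 = 85: from (1² + 2²)(1² + 4²), take (1·1 − 2·4, 1·4 + 2·1) = (1 − 8, 4 + 2) = (-7, 6); dropping signs (only squares matter) gives (7, 6); check 7² + 6² = 49 + 36 = 85 ✓.
  85 · 137 = 11645: from (7² + 6²)(4² + 11²), take (7·4 − 6·11, 7·11 + 6·4) = (28 − 66, 77 + 24) = (-38, 101); dropping signs (only squares matter) gives (38, 101); check 38² + 101² = 1444 + 10201 = 11645 ✓.
Step 4: Order so x ≤ y and verify: 38² + 101² = 1444 + 10201 = 11645 = n. ✓

n = 11645 = 38² + 101² (one valid representation with x ≤ y).


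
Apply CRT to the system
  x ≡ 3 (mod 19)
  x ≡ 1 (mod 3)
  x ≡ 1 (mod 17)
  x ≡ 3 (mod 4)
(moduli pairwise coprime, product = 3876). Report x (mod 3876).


Product of moduli M = 19 · 3 · 17 · 4 = 3876.
Merge one congruence at a time:
  Start: x ≡ 3 (mod 19).
  Combine with x ≡ 1 (mod 3); new modulus lcm = 57.
    Write x = 3 + 19·t and substitute into x ≡ 1 (mod 3): 19·t ≡ 1 − 3 = -2 (mod 3).
    Reduce coefficients mod 3: 1·t ≡ 1 (mod 3).
    So t ≡ 1 (mod 3).
    Then x = 3 + 19·1 = 22, valid modulo lcm(19, 3) = 57: x ≡ 22 (mod 57).
  Combine with x ≡ 1 (mod 17); new modulus lcm = 969.
    Write x = 22 + 57·t and substitute into x ≡ 1 (mod 17): 57·t ≡ 1 − 22 = -21 (mod 17).
    Reduce coefficients mod 17: 6·t ≡ 13 (mod 17).
    The inverse of 6 mod 17 is 3 (since 6·3 = 18 = 1·17 + 1), so t ≡ 3·13 = 39 ≡ 5 (mod 17).
    Then x = 22 + 57·5 = 307, valid modulo lcm(57, 17) = 969: x ≡ 307 (mod 969).
  Combine with x ≡ 3 (mod 4); new modulus lcm = 3876.
    Write x = 307 + 969·t and substitute into x ≡ 3 (mod 4): 969·t ≡ 3 − 307 = -304 (mod 4).
    Reduce coefficients mod 4: 1·t ≡ 0 (mod 4).
    So t ≡ 0 (mod 4).
    Then x = 307 + 969·0 = 307, valid modulo lcm(969, 4) = 3876: x ≡ 307 (mod 3876).
Verify against each original: 307 mod 19 = 3, 307 mod 3 = 1, 307 mod 17 = 1, 307 mod 4 = 3.

x ≡ 307 (mod 3876).


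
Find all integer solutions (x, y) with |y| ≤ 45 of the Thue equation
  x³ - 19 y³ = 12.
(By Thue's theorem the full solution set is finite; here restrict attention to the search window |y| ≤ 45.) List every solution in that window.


The equation is x³ - 19y³ = 12. For fixed y, x³ = 19·y³ + 12, so a solution requires the RHS to be a perfect cube.
Strategy: iterate y from -45 to 45, compute RHS = 19·y³ + 12, and check whether it is a (positive or negative) perfect cube.
Check small values of y:
  y = 0: RHS = 12 is not a perfect cube.
  y = 1: RHS = 31 is not a perfect cube.
  y = -1: RHS = -7 is not a perfect cube.
  y = 2: RHS = 164 is not a perfect cube.
  y = -2: RHS = -140 is not a perfect cube.
  y = 3: RHS = 525 is not a perfect cube.
  y = -3: RHS = -501 is not a perfect cube.
Continuing the search up to |y| = 45 finds no solutions either.
No (x, y) in the scanned range satisfies the equation.

No integer solutions with |y| ≤ 45.


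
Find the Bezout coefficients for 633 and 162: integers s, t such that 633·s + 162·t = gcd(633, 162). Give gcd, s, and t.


Euclidean algorithm on (633, 162) — divide until remainder is 0:
  633 = 3 · 162 + 147
  162 = 1 · 147 + 15
  147 = 9 · 15 + 12
  15 = 1 · 12 + 3
  12 = 4 · 3 + 0
gcd(633, 162) = 3.
Track Bezout coefficients alongside the remainders: start with r₀ = 633 = a·1 + b·0 (s = 1, t = 0) and r₁ = 162 = a·0 + b·1 (s = 0, t = 1); each new remainder r_{k+1} = r_{k-1} − q_k·r_k inherits s_{k+1} = s_{k-1} − q_k·s_k, t_{k+1} = t_{k-1} − q_k·t_k, so r_k = a·s_k + b·t_k at every step:
  q = 3: r = 147, s = 1 − 3·0 = 1, t = 0 − 3·1 = -3  (check: 633·1 + 162·(-3) = 147)
  q = 1: r = 15, s = 0 − 1·1 = -1, t = 1 − 1·(-3) = 4  (check: 633·(-1) + 162·4 = 15)
  q = 9: r = 12, s = 1 − 9·(-1) = 10, t = -3 − 9·4 = -39  (check: 633·10 + 162·(-39) = 12)
  q = 1: r = 3, s = -1 − 1·10 = -11, t = 4 − 1·(-39) = 43  (check: 633·(-11) + 162·43 = 3)
The row with r = 3 (the gcd) gives the Bezout coefficients s = -11, t = 43.
Result: 633 · (-11) + 162 · (43) = 3.

gcd(633, 162) = 3; s = -11, t = 43 (check: 633·(-11) + 162·43 = 3).


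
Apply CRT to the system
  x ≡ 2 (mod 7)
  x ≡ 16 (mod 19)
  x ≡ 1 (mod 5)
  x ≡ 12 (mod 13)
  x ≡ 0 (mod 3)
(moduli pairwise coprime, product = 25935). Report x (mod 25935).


Product of moduli M = 7 · 19 · 5 · 13 · 3 = 25935.
Merge one congruence at a time:
  Start: x ≡ 2 (mod 7).
  Combine with x ≡ 16 (mod 19); new modulus lcm = 133.
    Write x = 2 + 7·t and substitute into x ≡ 16 (mod 19): 7·t ≡ 16 − 2 = 14 (mod 19).
    The inverse of 7 mod 19 is 11 (since 7·11 = 77 = 4·19 + 1), so t ≡ 11·14 = 154 ≡ 2 (mod 19).
    Then x = 2 + 7·2 = 16, valid modulo lcm(7, 19) = 133: x ≡ 16 (mod 133).
  Combine with x ≡ 1 (mod 5); new modulus lcm = 665.
    Write x = 16 + 133·t and substitute into x ≡ 1 (mod 5): 133·t ≡ 1 − 16 = -15 (mod 5).
    Reduce coefficients mod 5: 3·t ≡ 0 (mod 5).
    The inverse of 3 mod 5 is 2 (since 3·2 = 6 = 1·5 + 1), so t ≡ 2·0 = 0 ≡ 0 (mod 5).
    Then x = 16 + 133·0 = 16, valid modulo lcm(133, 5) = 665: x ≡ 16 (mod 665).
  Combine with x ≡ 12 (mod 13); new modulus lcm = 8645.
    Write x = 16 + 665·t and substitute into x ≡ 12 (mod 13): 665·t ≡ 12 − 16 = -4 (mod 13).
    Reduce coefficients mod 13: 2·t ≡ 9 (mod 13).
    The inverse of 2 mod 13 is 7 (since 2·7 = 14 = 1·13 + 1), so t ≡ 7·9 = 63 ≡ 11 (mod 13).
    Then x = 16 + 665·11 = 7331, valid modulo lcm(665, 13) = 8645: x ≡ 7331 (mod 8645).
  Combine with x ≡ 0 (mod 3); new modulus lcm = 25935.
    Write x = 7331 + 8645·t and substitute into x ≡ 0 (mod 3): 8645·t ≡ 0 − 7331 = -7331 (mod 3).
    Reduce coefficients mod 3: 2·t ≡ 1 (mod 3).
    The inverse of 2 mod 3 is 2 (since 2·2 = 4 = 1·3 + 1), so t ≡ 2·1 = 2 ≡ 2 (mod 3).
    Then x = 7331 + 8645·2 = 24621, valid modulo lcm(8645, 3) = 25935: x ≡ 24621 (mod 25935).
Verify against each original: 24621 mod 7 = 2, 24621 mod 19 = 16, 24621 mod 5 = 1, 24621 mod 13 = 12, 24621 mod 3 = 0.

x ≡ 24621 (mod 25935).


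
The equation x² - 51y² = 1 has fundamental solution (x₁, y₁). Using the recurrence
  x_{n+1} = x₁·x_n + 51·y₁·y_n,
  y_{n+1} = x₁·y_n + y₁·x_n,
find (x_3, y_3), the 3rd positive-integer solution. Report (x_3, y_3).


Step 1: Find the fundamental solution (x₁, y₁) of x² - 51y² = 1.
  Expand √51 as a continued fraction. a₀ = ⌊√51⌋ = 7; iterate m_{k+1} = d_k·a_k − m_k, d_{k+1} = (51 − m_{k+1}²)/d_k, a_{k+1} = ⌊(a₀ + m_{k+1})/d_{k+1}⌋ (starting m₀ = 0, d₀ = 1), with convergents p_k = a_k·p_{k-1} + p_{k-2}, q_k = a_k·q_{k-1} + q_{k-2} (p₋₁ = 1, q₋₁ = 0):
  k = 0: a₀ = 7; p₀/q₀ = 7/1; p₀² − 51·q₀² = 49 − 51 = -2.
  k = 1: m = 7, d = 2, a = ⌊(7 + 7)/2⌋ = 7; p/q = (7·7 + 1)/(7·1 + 0) = 50/7; p² − 51·q² = 2500 − 2499 = 1.
  The first convergent with p² − 51·q² = 1 gives the fundamental solution (x₁, y₁) = (50, 7).
Step 2: Apply the recurrence (x_{n+1}, y_{n+1}) = (x₁x_n + 51y₁y_n, x₁y_n + y₁x_n) repeatedly.
  From (x_1, y_1) = (50, 7): x_2 = 50·50 + 51·7·7 = 4999; y_2 = 50·7 + 7·50 = 700.
  From (x_2, y_2) = (4999, 700): x_3 = 50·4999 + 51·7·700 = 499850; y_3 = 50·700 + 7·4999 = 69993.
Step 3: Verify x_3² - 51·y_3² = 249850022500 - 249850022499 = 1 (should be 1). ✓

(x_1, y_1) = (50, 7); (x_3, y_3) = (499850, 69993).


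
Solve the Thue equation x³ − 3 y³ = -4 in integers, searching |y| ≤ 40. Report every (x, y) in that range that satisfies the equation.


The equation is x³ - 3y³ = -4. For fixed y, x³ = 3·y³ − 4, so a solution requires the RHS to be a perfect cube.
Strategy: iterate y from -40 to 40, compute RHS = 3·y³ − 4, and check whether it is a (positive or negative) perfect cube.
Check small values of y:
  y = 0: RHS = -4 is not a perfect cube.
  y = 1: RHS = -1 = (-1)³ ⇒ x = -1 works.
  y = -1: RHS = -7 is not a perfect cube.
  y = 2: RHS = 20 is not a perfect cube.
  y = -2: RHS = -28 is not a perfect cube.
  y = 3: RHS = 77 is not a perfect cube.
  y = -3: RHS = -85 is not a perfect cube.
Continuing the search up to |y| = 40 finds no further solutions beyond those listed.
Collected solutions: (-1, 1).

Solutions (with |y| ≤ 40): (-1, 1).


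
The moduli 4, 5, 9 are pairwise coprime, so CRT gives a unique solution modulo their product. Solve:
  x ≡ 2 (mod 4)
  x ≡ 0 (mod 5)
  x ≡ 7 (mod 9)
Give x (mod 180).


Moduli 4, 5, 9 are pairwise coprime; by CRT there is a unique solution modulo M = 4 · 5 · 9 = 180.
Solve pairwise, accumulating the modulus:
  Start with x ≡ 2 (mod 4).
  Combine with x ≡ 0 (mod 5): since gcd(4, 5) = 1, we get a unique residue mod 20.
    Write x = 2 + 4·t and substitute into x ≡ 0 (mod 5): 4·t ≡ 0 − 2 = -2 (mod 5).
    Reduce coefficients mod 5: 4·t ≡ 3 (mod 5).
    The inverse of 4 mod 5 is 4 (since 4·4 = 16 = 3·5 + 1), so t ≡ 4·3 = 12 ≡ 2 (mod 5).
    Then x = 2 + 4·2 = 10, valid modulo lcm(4, 5) = 20: x ≡ 10 (mod 20).
  Combine with x ≡ 7 (mod 9): since gcd(20, 9) = 1, we get a unique residue mod 180.
    Write x = 10 + 20·t and substitute into x ≡ 7 (mod 9): 20·t ≡ 7 − 10 = -3 (mod 9).
    Reduce coefficients mod 9: 2·t ≡ 6 (mod 9).
    The inverse of 2 mod 9 is 5 (since 2·5 = 10 = 1·9 + 1), so t ≡ 5·6 = 30 ≡ 3 (mod 9).
    Then x = 10 + 20·3 = 70, valid modulo lcm(20, 9) = 180: x ≡ 70 (mod 180).
Verify: 70 mod 4 = 2 ✓, 70 mod 5 = 0 ✓, 70 mod 9 = 7 ✓.

x ≡ 70 (mod 180).


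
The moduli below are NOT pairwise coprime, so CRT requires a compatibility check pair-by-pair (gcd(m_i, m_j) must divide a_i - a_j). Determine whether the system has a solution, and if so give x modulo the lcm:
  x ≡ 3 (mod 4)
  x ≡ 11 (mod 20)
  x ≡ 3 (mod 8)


Moduli 4, 20, 8 are not pairwise coprime, so CRT works modulo lcm(m_i) when all pairwise compatibility conditions hold.
Pairwise compatibility: gcd(m_i, m_j) must divide a_i - a_j for every pair.
Merge one congruence at a time:
  Start: x ≡ 3 (mod 4).
  Combine with x ≡ 11 (mod 20): gcd(4, 20) = 4; 11 - 3 = 8, which IS divisible by 4, so compatible.
    Write x = 3 + 4·t and substitute into x ≡ 11 (mod 20): 4·t ≡ 11 − 3 = 8 (mod 20).
    Divide the congruence (and modulus) by g = 4: 1·t ≡ 2 (mod 5).
    So t ≡ 2 (mod 5).
    Then x = 3 + 4·2 = 11, valid modulo lcm(4, 20) = 20: x ≡ 11 (mod 20).
  Combine with x ≡ 3 (mod 8): gcd(20, 8) = 4; 3 - 11 = -8, which IS divisible by 4, so compatible.
    Write x = 11 + 20·t and substitute into x ≡ 3 (mod 8): 20·t ≡ 3 − 11 = -8 (mod 8).
    Divide the congruence (and modulus) by g = 4: 5·t ≡ -2 (mod 2).
    Reduce coefficients mod 2: 1·t ≡ 0 (mod 2).
    So t ≡ 0 (mod 2).
    Then x = 11 + 20·0 = 11, valid modulo lcm(20, 8) = 40: x ≡ 11 (mod 40).
Verify: 11 mod 4 = 3, 11 mod 20 = 11, 11 mod 8 = 3.

x ≡ 11 (mod 40).


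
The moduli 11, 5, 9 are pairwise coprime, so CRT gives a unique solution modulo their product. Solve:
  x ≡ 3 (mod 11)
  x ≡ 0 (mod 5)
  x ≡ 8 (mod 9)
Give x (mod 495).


Moduli 11, 5, 9 are pairwise coprime; by CRT there is a unique solution modulo M = 11 · 5 · 9 = 495.
Solve pairwise, accumulating the modulus:
  Start with x ≡ 3 (mod 11).
  Combine with x ≡ 0 (mod 5): since gcd(11, 5) = 1, we get a unique residue mod 55.
    Write x = 3 + 11·t and substitute into x ≡ 0 (mod 5): 11·t ≡ 0 − 3 = -3 (mod 5).
    Reduce coefficients mod 5: 1·t ≡ 2 (mod 5).
    So t ≡ 2 (mod 5).
    Then x = 3 + 11·2 = 25, valid modulo lcm(11, 5) = 55: x ≡ 25 (mod 55).
  Combine with x ≡ 8 (mod 9): since gcd(55, 9) = 1, we get a unique residue mod 495.
    Write x = 25 + 55·t and substitute into x ≡ 8 (mod 9): 55·t ≡ 8 − 25 = -17 (mod 9).
    Reduce coefficients mod 9: 1·t ≡ 1 (mod 9).
    So t ≡ 1 (mod 9).
    Then x = 25 + 55·1 = 80, valid modulo lcm(55, 9) = 495: x ≡ 80 (mod 495).
Verify: 80 mod 11 = 3 ✓, 80 mod 5 = 0 ✓, 80 mod 9 = 8 ✓.

x ≡ 80 (mod 495).


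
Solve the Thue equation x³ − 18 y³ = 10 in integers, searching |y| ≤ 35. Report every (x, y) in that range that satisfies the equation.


The equation is x³ - 18y³ = 10. For fixed y, x³ = 18·y³ + 10, so a solution requires the RHS to be a perfect cube.
Strategy: iterate y from -35 to 35, compute RHS = 18·y³ + 10, and check whether it is a (positive or negative) perfect cube.
Check small values of y:
  y = 0: RHS = 10 is not a perfect cube.
  y = 1: RHS = 28 is not a perfect cube.
  y = -1: RHS = -8 = (-2)³ ⇒ x = -2 works.
  y = 2: RHS = 154 is not a perfect cube.
  y = -2: RHS = -134 is not a perfect cube.
  y = 3: RHS = 496 is not a perfect cube.
  y = -3: RHS = -476 is not a perfect cube.
Continuing the search up to |y| = 35 finds no further solutions beyond those listed.
Collected solutions: (-2, -1).

Solutions (with |y| ≤ 35): (-2, -1).


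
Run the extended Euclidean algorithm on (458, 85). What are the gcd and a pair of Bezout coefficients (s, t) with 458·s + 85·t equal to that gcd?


Euclidean algorithm on (458, 85) — divide until remainder is 0:
  458 = 5 · 85 + 33
  85 = 2 · 33 + 19
  33 = 1 · 19 + 14
  19 = 1 · 14 + 5
  14 = 2 · 5 + 4
  5 = 1 · 4 + 1
  4 = 4 · 1 + 0
gcd(458, 85) = 1.
Track Bezout coefficients alongside the remainders: start with r₀ = 458 = a·1 + b·0 (s = 1, t = 0) and r₁ = 85 = a·0 + b·1 (s = 0, t = 1); each new remainder r_{k+1} = r_{k-1} − q_k·r_k inherits s_{k+1} = s_{k-1} − q_k·s_k, t_{k+1} = t_{k-1} − q_k·t_k, so r_k = a·s_k + b·t_k at every step:
  q = 5: r = 33, s = 1 − 5·0 = 1, t = 0 − 5·1 = -5  (check: 458·1 + 85·(-5) = 33)
  q = 2: r = 19, s = 0 − 2·1 = -2, t = 1 − 2·(-5) = 11  (check: 458·(-2) + 85·11 = 19)
  q = 1: r = 14, s = 1 − 1·(-2) = 3, t = -5 − 1·11 = -16  (check: 458·3 + 85·(-16) = 14)
  q = 1: r = 5, s = -2 − 1·3 = -5, t = 11 − 1·(-16) = 27  (check: 458·(-5) + 85·27 = 5)
  q = 2: r = 4, s = 3 − 2·(-5) = 13, t = -16 − 2·27 = -70  (check: 458·13 + 85·(-70) = 4)
  q = 1: r = 1, s = -5 − 1·13 = -18, t = 27 − 1·(-70) = 97  (check: 458·(-18) + 85·97 = 1)
The row with r = 1 (the gcd) gives the Bezout coefficients s = -18, t = 97.
Result: 458 · (-18) + 85 · (97) = 1.

gcd(458, 85) = 1; s = -18, t = 97 (check: 458·(-18) + 85·97 = 1).


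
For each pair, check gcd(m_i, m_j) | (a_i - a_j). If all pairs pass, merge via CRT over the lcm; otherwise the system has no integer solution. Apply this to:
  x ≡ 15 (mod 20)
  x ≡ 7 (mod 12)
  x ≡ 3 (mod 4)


Moduli 20, 12, 4 are not pairwise coprime, so CRT works modulo lcm(m_i) when all pairwise compatibility conditions hold.
Pairwise compatibility: gcd(m_i, m_j) must divide a_i - a_j for every pair.
Merge one congruence at a time:
  Start: x ≡ 15 (mod 20).
  Combine with x ≡ 7 (mod 12): gcd(20, 12) = 4; 7 - 15 = -8, which IS divisible by 4, so compatible.
    Write x = 15 + 20·t and substitute into x ≡ 7 (mod 12): 20·t ≡ 7 − 15 = -8 (mod 12).
    Divide the congruence (and modulus) by g = 4: 5·t ≡ -2 (mod 3).
    Reduce coefficients mod 3: 2·t ≡ 1 (mod 3).
    The inverse of 2 mod 3 is 2 (since 2·2 = 4 = 1·3 + 1), so t ≡ 2·1 = 2 ≡ 2 (mod 3).
    Then x = 15 + 20·2 = 55, valid modulo lcm(20, 12) = 60: x ≡ 55 (mod 60).
  Combine with x ≡ 3 (mod 4): gcd(60, 4) = 4; 3 - 55 = -52, which IS divisible by 4, so compatible.
    Write x = 55 + 60·t and substitute into x ≡ 3 (mod 4): 60·t ≡ 3 − 55 = -52 (mod 4).
    Divide the congruence (and modulus) by g = 4: 15·t ≡ -13 (mod 1).
    Modulo 1 every t works; take t = 0.
    Then x = 55 + 60·0 = 55, valid modulo lcm(60, 4) = 60: x ≡ 55 (mod 60).
Verify: 55 mod 20 = 15, 55 mod 12 = 7, 55 mod 4 = 3.

x ≡ 55 (mod 60).


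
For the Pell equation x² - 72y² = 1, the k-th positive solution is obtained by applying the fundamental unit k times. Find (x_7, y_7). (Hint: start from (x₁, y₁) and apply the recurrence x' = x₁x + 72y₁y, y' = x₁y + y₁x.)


Step 1: Find the fundamental solution (x₁, y₁) of x² - 72y² = 1.
  Expand √72 as a continued fraction. a₀ = ⌊√72⌋ = 8; iterate m_{k+1} = d_k·a_k − m_k, d_{k+1} = (72 − m_{k+1}²)/d_k, a_{k+1} = ⌊(a₀ + m_{k+1})/d_{k+1}⌋ (starting m₀ = 0, d₀ = 1), with convergents p_k = a_k·p_{k-1} + p_{k-2}, q_k = a_k·q_{k-1} + q_{k-2} (p₋₁ = 1, q₋₁ = 0):
  k = 0: a₀ = 8; p₀/q₀ = 8/1; p₀² − 72·q₀² = 64 − 72 = -8.
  k = 1: m = 8, d = 8, a = ⌊(8 + 8)/8⌋ = 2; p/q = (2·8 + 1)/(2·1 + 0) = 17/2; p² − 72·q² = 289 − 288 = 1.
  The first convergent with p² − 72·q² = 1 gives the fundamental solution (x₁, y₁) = (17, 2).
Step 2: Apply the recurrence (x_{n+1}, y_{n+1}) = (x₁x_n + 72y₁y_n, x₁y_n + y₁x_n) repeatedly.
  From (x_1, y_1) = (17, 2): x_2 = 17·17 + 72·2·2 = 577; y_2 = 17·2 + 2·17 = 68.
  From (x_2, y_2) = (577, 68): x_3 = 17·577 + 72·2·68 = 19601; y_3 = 17·68 + 2·577 = 2310.
  From (x_3, y_3) = (19601, 2310): x_4 = 17·19601 + 72·2·2310 = 665857; y_4 = 17·2310 + 2·19601 = 78472.
  From (x_4, y_4) = (665857, 78472): x_5 = 17·665857 + 72·2·78472 = 22619537; y_5 = 17·78472 + 2·665857 = 2665738.
  From (x_5, y_5) = (22619537, 2665738): x_6 = 17·22619537 + 72·2·2665738 = 768398401; y_6 = 17·2665738 + 2·22619537 = 90556620.
  From (x_6, y_6) = (768398401, 90556620): x_7 = 17·768398401 + 72·2·90556620 = 26102926097; y_7 = 17·90556620 + 2·768398401 = 3076259342.
Step 3: Verify x_7² - 72·y_7² = 681362750825443653409 - 681362750825443653408 = 1 (should be 1). ✓

(x_1, y_1) = (17, 2); (x_7, y_7) = (26102926097, 3076259342).


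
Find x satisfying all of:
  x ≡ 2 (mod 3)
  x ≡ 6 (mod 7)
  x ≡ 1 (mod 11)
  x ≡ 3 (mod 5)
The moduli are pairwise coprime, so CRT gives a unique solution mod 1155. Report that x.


Product of moduli M = 3 · 7 · 11 · 5 = 1155.
Merge one congruence at a time:
  Start: x ≡ 2 (mod 3).
  Combine with x ≡ 6 (mod 7); new modulus lcm = 21.
    Write x = 2 + 3·t and substitute into x ≡ 6 (mod 7): 3·t ≡ 6 − 2 = 4 (mod 7).
    The inverse of 3 mod 7 is 5 (since 3·5 = 15 = 2·7 + 1), so t ≡ 5·4 = 20 ≡ 6 (mod 7).
    Then x = 2 + 3·6 = 20, valid modulo lcm(3, 7) = 21: x ≡ 20 (mod 21).
  Combine with x ≡ 1 (mod 11); new modulus lcm = 231.
    Write x = 20 + 21·t and substitute into x ≡ 1 (mod 11): 21·t ≡ 1 − 20 = -19 (mod 11).
    Reduce coefficients mod 11: 10·t ≡ 3 (mod 11).
    The inverse of 10 mod 11 is 10 (since 10·10 = 100 = 9·11 + 1), so t ≡ 10·3 = 30 ≡ 8 (mod 11).
    Then x = 20 + 21·8 = 188, valid modulo lcm(21, 11) = 231: x ≡ 188 (mod 231).
  Combine with x ≡ 3 (mod 5); new modulus lcm = 1155.
    Write x = 188 + 231·t and substitute into x ≡ 3 (mod 5): 231·t ≡ 3 − 188 = -185 (mod 5).
    Reduce coefficients mod 5: 1·t ≡ 0 (mod 5).
    So t ≡ 0 (mod 5).
    Then x = 188 + 231·0 = 188, valid modulo lcm(231, 5) = 1155: x ≡ 188 (mod 1155).
Verify against each original: 188 mod 3 = 2, 188 mod 7 = 6, 188 mod 11 = 1, 188 mod 5 = 3.

x ≡ 188 (mod 1155).


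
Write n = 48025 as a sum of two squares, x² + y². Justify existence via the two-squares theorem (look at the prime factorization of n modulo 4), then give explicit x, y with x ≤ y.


Step 1: Factor n = 48025 = 5^2 · 17 · 113.
Step 2: Check the mod-4 condition on each prime factor: 5 ≡ 1 (mod 4), exponent 2; 17 ≡ 1 (mod 4), exponent 1; 113 ≡ 1 (mod 4), exponent 1.
All primes ≡ 3 (mod 4) appear to even exponent (or don't appear), so by the two-squares theorem n IS expressible as a sum of two squares.
Step 3: Build a representation. Group n = k² · m with k = 5 and m = 17 · 113 = 1921 (a product of primes ≡ 1 (mod 4)); a representation of m scales to one of n via (k·x)² + (k·y)² = k²(x² + y²). Each prime p ≡ 1 (mod 4) is itself a sum of two squares; find a² by testing p − a² for a perfect square:
  17: 17 − 1² = 16 = 4² ⇒ 17 = 1² + 4².
  113: 113 − 1² = 112, 113 − 2² = 109, 113 − 3² = 104, 113 − 4² = 97, 113 − 5² = 88, 113 − 6² = 77, 113 − 7² = 64 = 8² ⇒ 113 = 7² + 8².
  Combine using the Brahmagupta–Fibonacci identity (a² + b²)(c² + d²) = (ac − bd)² + (ad + bc)² = (ac + bd)² + (ad − bc)²:
  17 · 113 = 1921: from (1² + 4²)(7² + 8²), take (1·7 − 4·8, 1·8 + 4·7) = (7 − 32, 8 + 28) = (-25, 36); dropping signs (only squares matter) gives (25, 36); check 25² + 36² = 625 + 1296 = 1921 ✓.
  Scale by k = 5: (5·25, 5·36) = (125, 180).
Step 4: Order so x ≤ y and verify: 125² + 180² = 15625 + 32400 = 48025 = n. ✓

n = 48025 = 125² + 180² (one valid representation with x ≤ y).


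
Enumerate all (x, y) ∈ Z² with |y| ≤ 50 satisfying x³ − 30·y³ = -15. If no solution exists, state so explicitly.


The equation is x³ - 30y³ = -15. For fixed y, x³ = 30·y³ − 15, so a solution requires the RHS to be a perfect cube.
Strategy: iterate y from -50 to 50, compute RHS = 30·y³ − 15, and check whether it is a (positive or negative) perfect cube.
Check small values of y:
  y = 0: RHS = -15 is not a perfect cube.
  y = 1: RHS = 15 is not a perfect cube.
  y = -1: RHS = -45 is not a perfect cube.
  y = 2: RHS = 225 is not a perfect cube.
  y = -2: RHS = -255 is not a perfect cube.
  y = 3: RHS = 795 is not a perfect cube.
  y = -3: RHS = -825 is not a perfect cube.
Continuing the search up to |y| = 50 finds no solutions either.
No (x, y) in the scanned range satisfies the equation.

No integer solutions with |y| ≤ 50.


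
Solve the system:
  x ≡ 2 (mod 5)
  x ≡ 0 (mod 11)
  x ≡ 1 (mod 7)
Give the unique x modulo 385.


Moduli 5, 11, 7 are pairwise coprime; by CRT there is a unique solution modulo M = 5 · 11 · 7 = 385.
Solve pairwise, accumulating the modulus:
  Start with x ≡ 2 (mod 5).
  Combine with x ≡ 0 (mod 11): since gcd(5, 11) = 1, we get a unique residue mod 55.
    Write x = 2 + 5·t and substitute into x ≡ 0 (mod 11): 5·t ≡ 0 − 2 = -2 (mod 11).
    Reduce coefficients mod 11: 5·t ≡ 9 (mod 11).
    The inverse of 5 mod 11 is 9 (since 5·9 = 45 = 4·11 + 1), so t ≡ 9·9 = 81 ≡ 4 (mod 11).
    Then x = 2 + 5·4 = 22, valid modulo lcm(5, 11) = 55: x ≡ 22 (mod 55).
  Combine with x ≡ 1 (mod 7): since gcd(55, 7) = 1, we get a unique residue mod 385.
    Write x = 22 + 55·t and substitute into x ≡ 1 (mod 7): 55·t ≡ 1 − 22 = -21 (mod 7).
    Reduce coefficients mod 7: 6·t ≡ 0 (mod 7).
    The inverse of 6 mod 7 is 6 (since 6·6 = 36 = 5·7 + 1), so t ≡ 6·0 = 0 ≡ 0 (mod 7).
    Then x = 22 + 55·0 = 22, valid modulo lcm(55, 7) = 385: x ≡ 22 (mod 385).
Verify: 22 mod 5 = 2 ✓, 22 mod 11 = 0 ✓, 22 mod 7 = 1 ✓.

x ≡ 22 (mod 385).


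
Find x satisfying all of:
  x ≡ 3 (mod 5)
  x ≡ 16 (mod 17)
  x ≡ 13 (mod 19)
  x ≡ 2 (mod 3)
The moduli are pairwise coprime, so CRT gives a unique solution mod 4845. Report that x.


Product of moduli M = 5 · 17 · 19 · 3 = 4845.
Merge one congruence at a time:
  Start: x ≡ 3 (mod 5).
  Combine with x ≡ 16 (mod 17); new modulus lcm = 85.
    Write x = 3 + 5·t and substitute into x ≡ 16 (mod 17): 5·t ≡ 16 − 3 = 13 (mod 17).
    The inverse of 5 mod 17 is 7 (since 5·7 = 35 = 2·17 + 1), so t ≡ 7·13 = 91 ≡ 6 (mod 17).
    Then x = 3 + 5·6 = 33, valid modulo lcm(5, 17) = 85: x ≡ 33 (mod 85).
  Combine with x ≡ 13 (mod 19); new modulus lcm = 1615.
    Write x = 33 + 85·t and substitute into x ≡ 13 (mod 19): 85·t ≡ 13 − 33 = -20 (mod 19).
    Reduce coefficients mod 19: 9·t ≡ 18 (mod 19).
    The inverse of 9 mod 19 is 17 (since 9·17 = 153 = 8·19 + 1), so t ≡ 17·18 = 306 ≡ 2 (mod 19).
    Then x = 33 + 85·2 = 203, valid modulo lcm(85, 19) = 1615: x ≡ 203 (mod 1615).
  Combine with x ≡ 2 (mod 3); new modulus lcm = 4845.
    Write x = 203 + 1615·t and substitute into x ≡ 2 (mod 3): 1615·t ≡ 2 − 203 = -201 (mod 3).
    Reduce coefficients mod 3: 1·t ≡ 0 (mod 3).
    So t ≡ 0 (mod 3).
    Then x = 203 + 1615·0 = 203, valid modulo lcm(1615, 3) = 4845: x ≡ 203 (mod 4845).
Verify against each original: 203 mod 5 = 3, 203 mod 17 = 16, 203 mod 19 = 13, 203 mod 3 = 2.

x ≡ 203 (mod 4845).


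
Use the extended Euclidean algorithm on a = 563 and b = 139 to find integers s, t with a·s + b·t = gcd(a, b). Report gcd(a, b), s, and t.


Euclidean algorithm on (563, 139) — divide until remainder is 0:
  563 = 4 · 139 + 7
  139 = 19 · 7 + 6
  7 = 1 · 6 + 1
  6 = 6 · 1 + 0
gcd(563, 139) = 1.
Track Bezout coefficients alongside the remainders: start with r₀ = 563 = a·1 + b·0 (s = 1, t = 0) and r₁ = 139 = a·0 + b·1 (s = 0, t = 1); each new remainder r_{k+1} = r_{k-1} − q_k·r_k inherits s_{k+1} = s_{k-1} − q_k·s_k, t_{k+1} = t_{k-1} − q_k·t_k, so r_k = a·s_k + b·t_k at every step:
  q = 4: r = 7, s = 1 − 4·0 = 1, t = 0 − 4·1 = -4  (check: 563·1 + 139·(-4) = 7)
  q = 19: r = 6, s = 0 − 19·1 = -19, t = 1 − 19·(-4) = 77  (check: 563·(-19) + 139·77 = 6)
  q = 1: r = 1, s = 1 − 1·(-19) = 20, t = -4 − 1·77 = -81  (check: 563·20 + 139·(-81) = 1)
The row with r = 1 (the gcd) gives the Bezout coefficients s = 20, t = -81.
Result: 563 · (20) + 139 · (-81) = 1.

gcd(563, 139) = 1; s = 20, t = -81 (check: 563·20 + 139·(-81) = 1).


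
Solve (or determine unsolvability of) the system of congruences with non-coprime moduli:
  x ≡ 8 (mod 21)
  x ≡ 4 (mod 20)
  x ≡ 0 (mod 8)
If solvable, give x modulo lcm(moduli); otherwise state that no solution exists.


Moduli 21, 20, 8 are not pairwise coprime, so CRT works modulo lcm(m_i) when all pairwise compatibility conditions hold.
Pairwise compatibility: gcd(m_i, m_j) must divide a_i - a_j for every pair.
Merge one congruence at a time:
  Start: x ≡ 8 (mod 21).
  Combine with x ≡ 4 (mod 20): gcd(21, 20) = 1; 4 - 8 = -4, which IS divisible by 1, so compatible.
    Write x = 8 + 21·t and substitute into x ≡ 4 (mod 20): 21·t ≡ 4 − 8 = -4 (mod 20).
    Reduce coefficients mod 20: 1·t ≡ 16 (mod 20).
    So t ≡ 16 (mod 20).
    Then x = 8 + 21·16 = 344, valid modulo lcm(21, 20) = 420: x ≡ 344 (mod 420).
  Combine with x ≡ 0 (mod 8): gcd(420, 8) = 4; 0 - 344 = -344, which IS divisible by 4, so compatible.
    Write x = 344 + 420·t and substitute into x ≡ 0 (mod 8): 420·t ≡ 0 − 344 = -344 (mod 8).
    Divide the congruence (and modulus) by g = 4: 105·t ≡ -86 (mod 2).
    Reduce coefficients mod 2: 1·t ≡ 0 (mod 2).
    So t ≡ 0 (mod 2).
    Then x = 344 + 420·0 = 344, valid modulo lcm(420, 8) = 840: x ≡ 344 (mod 840).
Verify: 344 mod 21 = 8, 344 mod 20 = 4, 344 mod 8 = 0.

x ≡ 344 (mod 840).


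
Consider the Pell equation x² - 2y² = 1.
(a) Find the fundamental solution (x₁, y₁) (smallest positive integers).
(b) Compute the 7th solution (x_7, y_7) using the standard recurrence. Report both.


Step 1: Find the fundamental solution (x₁, y₁) of x² - 2y² = 1.
  Expand √2 as a continued fraction. a₀ = ⌊√2⌋ = 1; iterate m_{k+1} = d_k·a_k − m_k, d_{k+1} = (2 − m_{k+1}²)/d_k, a_{k+1} = ⌊(a₀ + m_{k+1})/d_{k+1}⌋ (starting m₀ = 0, d₀ = 1), with convergents p_k = a_k·p_{k-1} + p_{k-2}, q_k = a_k·q_{k-1} + q_{k-2} (p₋₁ = 1, q₋₁ = 0):
  k = 0: a₀ = 1; p₀/q₀ = 1/1; p₀² − 2·q₀² = 1 − 2 = -1.
  k = 1: m = 1, d = 1, a = ⌊(1 + 1)/1⌋ = 2; p/q = (2·1 + 1)/(2·1 + 0) = 3/2; p² − 2·q² = 9 − 8 = 1.
  The first convergent with p² − 2·q² = 1 gives the fundamental solution (x₁, y₁) = (3, 2).
Step 2: Apply the recurrence (x_{n+1}, y_{n+1}) = (x₁x_n + 2y₁y_n, x₁y_n + y₁x_n) repeatedly.
  From (x_1, y_1) = (3, 2): x_2 = 3·3 + 2·2·2 = 17; y_2 = 3·2 + 2·3 = 12.
  From (x_2, y_2) = (17, 12): x_3 = 3·17 + 2·2·12 = 99; y_3 = 3·12 + 2·17 = 70.
  From (x_3, y_3) = (99, 70): x_4 = 3·99 + 2·2·70 = 577; y_4 = 3·70 + 2·99 = 408.
  From (x_4, y_4) = (577, 408): x_5 = 3·577 + 2·2·408 = 3363; y_5 = 3·408 + 2·577 = 2378.
  From (x_5, y_5) = (3363, 2378): x_6 = 3·3363 + 2·2·2378 = 19601; y_6 = 3·2378 + 2·3363 = 13860.
  From (x_6, y_6) = (19601, 13860): x_7 = 3·19601 + 2·2·13860 = 114243; y_7 = 3·13860 + 2·19601 = 80782.
Step 3: Verify x_7² - 2·y_7² = 13051463049 - 13051463048 = 1 (should be 1). ✓

(x_1, y_1) = (3, 2); (x_7, y_7) = (114243, 80782).


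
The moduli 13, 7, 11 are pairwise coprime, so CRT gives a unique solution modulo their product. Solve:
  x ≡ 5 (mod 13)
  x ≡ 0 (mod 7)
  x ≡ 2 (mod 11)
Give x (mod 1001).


Moduli 13, 7, 11 are pairwise coprime; by CRT there is a unique solution modulo M = 13 · 7 · 11 = 1001.
Solve pairwise, accumulating the modulus:
  Start with x ≡ 5 (mod 13).
  Combine with x ≡ 0 (mod 7): since gcd(13, 7) = 1, we get a unique residue mod 91.
    Write x = 5 + 13·t and substitute into x ≡ 0 (mod 7): 13·t ≡ 0 − 5 = -5 (mod 7).
    Reduce coefficients mod 7: 6·t ≡ 2 (mod 7).
    The inverse of 6 mod 7 is 6 (since 6·6 = 36 = 5·7 + 1), so t ≡ 6·2 = 12 ≡ 5 (mod 7).
    Then x = 5 + 13·5 = 70, valid modulo lcm(13, 7) = 91: x ≡ 70 (mod 91).
  Combine with x ≡ 2 (mod 11): since gcd(91, 11) = 1, we get a unique residue mod 1001.
    Write x = 70 + 91·t and substitute into x ≡ 2 (mod 11): 91·t ≡ 2 − 70 = -68 (mod 11).
    Reduce coefficients mod 11: 3·t ≡ 9 (mod 11).
    The inverse of 3 mod 11 is 4 (since 3·4 = 12 = 1·11 + 1), so t ≡ 4·9 = 36 ≡ 3 (mod 11).
    Then x = 70 + 91·3 = 343, valid modulo lcm(91, 11) = 1001: x ≡ 343 (mod 1001).
Verify: 343 mod 13 = 5 ✓, 343 mod 7 = 0 ✓, 343 mod 11 = 2 ✓.

x ≡ 343 (mod 1001).


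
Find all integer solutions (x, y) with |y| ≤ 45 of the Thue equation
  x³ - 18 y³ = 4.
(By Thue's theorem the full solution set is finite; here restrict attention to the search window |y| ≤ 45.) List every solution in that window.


The equation is x³ - 18y³ = 4. For fixed y, x³ = 18·y³ + 4, so a solution requires the RHS to be a perfect cube.
Strategy: iterate y from -45 to 45, compute RHS = 18·y³ + 4, and check whether it is a (positive or negative) perfect cube.
Check small values of y:
  y = 0: RHS = 4 is not a perfect cube.
  y = 1: RHS = 22 is not a perfect cube.
  y = -1: RHS = -14 is not a perfect cube.
  y = 2: RHS = 148 is not a perfect cube.
  y = -2: RHS = -140 is not a perfect cube.
  y = 3: RHS = 490 is not a perfect cube.
  y = -3: RHS = -482 is not a perfect cube.
Continuing the search up to |y| = 45 finds no solutions either.
No (x, y) in the scanned range satisfies the equation.

No integer solutions with |y| ≤ 45.


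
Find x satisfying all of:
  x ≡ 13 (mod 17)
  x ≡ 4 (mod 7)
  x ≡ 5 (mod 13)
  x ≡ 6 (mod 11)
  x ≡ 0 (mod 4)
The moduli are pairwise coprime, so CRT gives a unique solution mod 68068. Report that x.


Product of moduli M = 17 · 7 · 13 · 11 · 4 = 68068.
Merge one congruence at a time:
  Start: x ≡ 13 (mod 17).
  Combine with x ≡ 4 (mod 7); new modulus lcm = 119.
    Write x = 13 + 17·t and substitute into x ≡ 4 (mod 7): 17·t ≡ 4 − 13 = -9 (mod 7).
    Reduce coefficients mod 7: 3·t ≡ 5 (mod 7).
    The inverse of 3 mod 7 is 5 (since 3·5 = 15 = 2·7 + 1), so t ≡ 5·5 = 25 ≡ 4 (mod 7).
    Then x = 13 + 17·4 = 81, valid modulo lcm(17, 7) = 119: x ≡ 81 (mod 119).
  Combine with x ≡ 5 (mod 13); new modulus lcm = 1547.
    Write x = 81 + 119·t and substitute into x ≡ 5 (mod 13): 119·t ≡ 5 − 81 = -76 (mod 13).
    Reduce coefficients mod 13: 2·t ≡ 2 (mod 13).
    The inverse of 2 mod 13 is 7 (since 2·7 = 14 = 1·13 + 1), so t ≡ 7·2 = 14 ≡ 1 (mod 13).
    Then x = 81 + 119·1 = 200, valid modulo lcm(119, 13) = 1547: x ≡ 200 (mod 1547).
  Combine with x ≡ 6 (mod 11); new modulus lcm = 17017.
    Write x = 200 + 1547·t and substitute into x ≡ 6 (mod 11): 1547·t ≡ 6 − 200 = -194 (mod 11).
    Reduce coefficients mod 11: 7·t ≡ 4 (mod 11).
    The inverse of 7 mod 11 is 8 (since 7·8 = 56 = 5·11 + 1), so t ≡ 8·4 = 32 ≡ 10 (mod 11).
    Then x = 200 + 1547·10 = 15670, valid modulo lcm(1547, 11) = 17017: x ≡ 15670 (mod 17017).
  Combine with x ≡ 0 (mod 4); new modulus lcm = 68068.
    Write x = 15670 + 17017·t and substitute into x ≡ 0 (mod 4): 17017·t ≡ 0 − 15670 = -15670 (mod 4).
    Reduce coefficients mod 4: 1·t ≡ 2 (mod 4).
    So t ≡ 2 (mod 4).
    Then x = 15670 + 17017·2 = 49704, valid modulo lcm(17017, 4) = 68068: x ≡ 49704 (mod 68068).
Verify against each original: 49704 mod 17 = 13, 49704 mod 7 = 4, 49704 mod 13 = 5, 49704 mod 11 = 6, 49704 mod 4 = 0.

x ≡ 49704 (mod 68068).


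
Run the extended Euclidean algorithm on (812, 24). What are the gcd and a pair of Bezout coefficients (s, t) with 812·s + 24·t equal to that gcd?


Euclidean algorithm on (812, 24) — divide until remainder is 0:
  812 = 33 · 24 + 20
  24 = 1 · 20 + 4
  20 = 5 · 4 + 0
gcd(812, 24) = 4.
Track Bezout coefficients alongside the remainders: start with r₀ = 812 = a·1 + b·0 (s = 1, t = 0) and r₁ = 24 = a·0 + b·1 (s = 0, t = 1); each new remainder r_{k+1} = r_{k-1} − q_k·r_k inherits s_{k+1} = s_{k-1} − q_k·s_k, t_{k+1} = t_{k-1} − q_k·t_k, so r_k = a·s_k + b·t_k at every step:
  q = 33: r = 20, s = 1 − 33·0 = 1, t = 0 − 33·1 = -33  (check: 812·1 + 24·(-33) = 20)
  q = 1: r = 4, s = 0 − 1·1 = -1, t = 1 − 1·(-33) = 34  (check: 812·(-1) + 24·34 = 4)
The row with r = 4 (the gcd) gives the Bezout coefficients s = -1, t = 34.
Result: 812 · (-1) + 24 · (34) = 4.

gcd(812, 24) = 4; s = -1, t = 34 (check: 812·(-1) + 24·34 = 4).


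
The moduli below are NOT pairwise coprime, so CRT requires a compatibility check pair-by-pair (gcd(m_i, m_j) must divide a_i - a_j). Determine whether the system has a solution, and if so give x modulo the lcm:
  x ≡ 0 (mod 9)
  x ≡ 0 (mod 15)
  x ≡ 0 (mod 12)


Moduli 9, 15, 12 are not pairwise coprime, so CRT works modulo lcm(m_i) when all pairwise compatibility conditions hold.
Pairwise compatibility: gcd(m_i, m_j) must divide a_i - a_j for every pair.
Merge one congruence at a time:
  Start: x ≡ 0 (mod 9).
  Combine with x ≡ 0 (mod 15): gcd(9, 15) = 3; 0 - 0 = 0, which IS divisible by 3, so compatible.
    Write x = 0 + 9·t and substitute into x ≡ 0 (mod 15): 9·t ≡ 0 − 0 = 0 (mod 15).
    Divide the congruence (and modulus) by g = 3: 3·t ≡ 0 (mod 5).
    The inverse of 3 mod 5 is 2 (since 3·2 = 6 = 1·5 + 1), so t ≡ 2·0 = 0 ≡ 0 (mod 5).
    Then x = 0 + 9·0 = 0, valid modulo lcm(9, 15) = 45: x ≡ 0 (mod 45).
  Combine with x ≡ 0 (mod 12): gcd(45, 12) = 3; 0 - 0 = 0, which IS divisible by 3, so compatible.
    Write x = 0 + 45·t and substitute into x ≡ 0 (mod 12): 45·t ≡ 0 − 0 = 0 (mod 12).
    Divide the congruence (and modulus) by g = 3: 15·t ≡ 0 (mod 4).
    Reduce coefficients mod 4: 3·t ≡ 0 (mod 4).
    The inverse of 3 mod 4 is 3 (since 3·3 = 9 = 2·4 + 1), so t ≡ 3·0 = 0 ≡ 0 (mod 4).
    Then x = 0 + 45·0 = 0, valid modulo lcm(45, 12) = 180: x ≡ 0 (mod 180).
Verify: 0 mod 9 = 0, 0 mod 15 = 0, 0 mod 12 = 0.

x ≡ 0 (mod 180).
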